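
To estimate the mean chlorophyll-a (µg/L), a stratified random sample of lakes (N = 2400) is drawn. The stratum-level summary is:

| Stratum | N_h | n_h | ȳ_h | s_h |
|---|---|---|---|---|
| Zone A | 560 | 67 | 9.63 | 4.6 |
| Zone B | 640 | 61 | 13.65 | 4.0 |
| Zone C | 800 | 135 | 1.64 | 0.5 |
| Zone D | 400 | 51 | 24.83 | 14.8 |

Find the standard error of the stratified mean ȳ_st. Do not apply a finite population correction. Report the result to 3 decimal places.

SE(ȳ_st) ≈ 0.394

V̂(ȳ_st) = Σ W_h² s_h²/n_h, with W_h = N_h/N and N = 2400:
  stratum Zone A: (560/2400)²·4.6²/67 = 0.0171947
  stratum Zone B: (640/2400)²·4.0²/61 = 0.0186521
  stratum Zone C: (800/2400)²·0.5²/135 = 0.000205761
  stratum Zone D: (400/2400)²·14.8²/51 = 0.119303
V̂(ȳ_st) = 0.155355
SE(ȳ_st) = √0.155355 = 0.394151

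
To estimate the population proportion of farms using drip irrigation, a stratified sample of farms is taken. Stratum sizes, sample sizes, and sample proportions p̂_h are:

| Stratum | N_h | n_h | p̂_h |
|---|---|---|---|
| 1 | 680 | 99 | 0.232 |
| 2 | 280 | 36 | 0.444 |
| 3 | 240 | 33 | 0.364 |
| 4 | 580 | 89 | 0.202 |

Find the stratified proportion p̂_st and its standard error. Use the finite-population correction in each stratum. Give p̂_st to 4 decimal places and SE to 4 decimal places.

p̂_st ≈ 0.2734, SE ≈ 0.0256

N = 1780; stratum weights W_h = N_h/N.
p̂_st = Σ W_h p̂_h = (680·0.232 + 280·0.444 + 240·0.364 + 580·0.202)/1780 = 0.27337
V̂(p̂_st) = Σ W_h² (1 − n_h/N_h) p̂_h(1−p̂_h)/(n_h−1):
  stratum 1: (680/1780)²·(1 − 99/680)·0.232·0.768/98 = 0.000226709
  stratum 2: (280/1780)²·(1 − 36/280)·0.444·0.556/35 = 0.000152089
  stratum 3: (240/1780)²·(1 − 33/240)·0.364·0.636/32 = 0.000113436
  stratum 4: (580/1780)²·(1 − 89/580)·0.202·0.798/88 = 0.000164642
V̂(p̂_st) = 0.000656876; SE = √V̂ = 0.0256296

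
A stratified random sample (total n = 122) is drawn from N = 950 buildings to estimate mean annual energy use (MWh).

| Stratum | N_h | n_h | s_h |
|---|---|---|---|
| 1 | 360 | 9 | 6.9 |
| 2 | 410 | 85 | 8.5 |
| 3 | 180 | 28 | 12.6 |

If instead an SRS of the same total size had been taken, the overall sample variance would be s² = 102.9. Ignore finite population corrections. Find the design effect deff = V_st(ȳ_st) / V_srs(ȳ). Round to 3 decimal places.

V̂(ȳ_st) = Σ W_h² s_h²/n_h, with W_h = N_h/N and N = 950:
  stratum 1: (360/950)²·6.9²/9 = 0.75965
  stratum 2: (410/950)²·8.5²/85 = 0.158321
  stratum 3: (180/950)²·12.6²/28 = 0.203555
V_st = 1.12153
V_srs = s²/n = 102.9/122 = 0.843443
deff = V_st / V_srs = 1.12153/0.843443 = 1.3297

deff ≈ 1.330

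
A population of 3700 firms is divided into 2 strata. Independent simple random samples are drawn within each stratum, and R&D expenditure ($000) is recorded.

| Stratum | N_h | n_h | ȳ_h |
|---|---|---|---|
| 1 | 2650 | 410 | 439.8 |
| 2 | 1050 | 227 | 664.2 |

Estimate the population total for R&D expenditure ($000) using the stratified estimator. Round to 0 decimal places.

τ̂_st ≈ 1862880

τ̂_st = Σ N_h ȳ_h = 2650·439.8 + 1050·664.2 = 1862880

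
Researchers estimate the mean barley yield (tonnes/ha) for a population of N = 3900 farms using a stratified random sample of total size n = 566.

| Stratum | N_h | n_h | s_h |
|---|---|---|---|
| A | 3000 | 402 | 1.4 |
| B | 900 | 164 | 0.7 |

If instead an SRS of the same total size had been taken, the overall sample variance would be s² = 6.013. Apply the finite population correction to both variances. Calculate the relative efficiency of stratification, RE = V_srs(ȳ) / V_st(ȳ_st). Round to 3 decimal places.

RE ≈ 3.455

V̂(ȳ_st) = Σ W_h² (1 − n_h/N_h) s_h²/n_h, with W_h = N_h/N and N = 3900:
  stratum A: (3000/3900)²·(1 − 402/3000)·1.4²/402 = 0.0024984
  stratum B: (900/3900)²·(1 − 164/900)·0.7²/164 = 0.00013012
V_st = 0.00262852
V_srs = (1 − 566/3900)·6.013/566 = 0.00908188
Relative efficiency = V_srs / V_st = 0.00908188/0.00262852 = 3.4551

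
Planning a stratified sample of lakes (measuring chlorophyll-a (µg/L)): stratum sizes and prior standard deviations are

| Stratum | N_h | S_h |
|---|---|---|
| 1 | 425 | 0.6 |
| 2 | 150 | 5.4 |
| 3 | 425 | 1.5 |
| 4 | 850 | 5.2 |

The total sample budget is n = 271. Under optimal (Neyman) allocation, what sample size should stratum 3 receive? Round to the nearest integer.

28

Neyman allocation: n_h = n · N_h S_h / Σ N_i S_i, with n = 271.
  stratum 1: N_h·S_h = 425·0.6 = 255.00
  stratum 2: N_h·S_h = 150·5.4 = 810.00
  stratum 3: N_h·S_h = 425·1.5 = 637.50
  stratum 4: N_h·S_h = 850·5.2 = 4420.00
Σ N_h S_h = 6122.50
n for stratum 3 = 271·637.50/6122.50 = 28.218 → 28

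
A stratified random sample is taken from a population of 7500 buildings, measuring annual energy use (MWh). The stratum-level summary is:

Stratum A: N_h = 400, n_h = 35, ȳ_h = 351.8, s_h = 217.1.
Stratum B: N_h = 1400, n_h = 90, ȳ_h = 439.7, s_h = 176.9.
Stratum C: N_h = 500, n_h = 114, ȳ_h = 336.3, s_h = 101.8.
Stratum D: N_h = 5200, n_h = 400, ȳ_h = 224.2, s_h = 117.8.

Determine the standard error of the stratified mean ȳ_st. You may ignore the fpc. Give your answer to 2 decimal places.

V̂(ȳ_st) = Σ W_h² s_h²/n_h, with W_h = N_h/N and N = 7500:
  stratum A: (400/7500)²·217.1²/35 = 3.83044
  stratum B: (1400/7500)²·176.9²/90 = 12.1156
  stratum C: (500/7500)²·101.8²/114 = 0.404025
  stratum D: (5200/7500)²·117.8²/400 = 16.6769
V̂(ȳ_st) = 33.027
SE(ȳ_st) = √33.027 = 5.74691

SE(ȳ_st) ≈ 5.75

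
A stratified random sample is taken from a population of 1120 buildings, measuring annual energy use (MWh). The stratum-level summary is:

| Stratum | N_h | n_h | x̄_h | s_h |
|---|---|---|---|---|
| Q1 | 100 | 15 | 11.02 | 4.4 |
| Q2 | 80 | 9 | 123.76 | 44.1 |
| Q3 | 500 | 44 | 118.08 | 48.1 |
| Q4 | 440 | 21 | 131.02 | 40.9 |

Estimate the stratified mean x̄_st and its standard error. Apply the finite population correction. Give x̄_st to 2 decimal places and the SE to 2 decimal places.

x̄_st ≈ 114.01, SE ≈ 4.72

x̄_st = Σ W_h x̄_h = (100·11.02 + 80·123.76 + 500·118.08 + 440·131.02)/1120 = 114.01036
V̂(x̄_st) = Σ W_h² (1 − n_h/N_h) s_h²/n_h, with W_h = N_h/N and N = 1120:
  stratum Q1: (100/1120)²·(1 − 15/100)·4.4²/15 = 0.00874575
  stratum Q2: (80/1120)²·(1 − 9/80)·44.1²/9 = 0.978469
  stratum Q3: (500/1120)²·(1 − 44/500)·48.1²/44 = 9.55732
  stratum Q4: (440/1120)²·(1 − 21/440)·40.9²/21 = 11.7073
V̂(x̄_st) = 22.2519
SE(x̄_st) = √22.2519 = 4.71719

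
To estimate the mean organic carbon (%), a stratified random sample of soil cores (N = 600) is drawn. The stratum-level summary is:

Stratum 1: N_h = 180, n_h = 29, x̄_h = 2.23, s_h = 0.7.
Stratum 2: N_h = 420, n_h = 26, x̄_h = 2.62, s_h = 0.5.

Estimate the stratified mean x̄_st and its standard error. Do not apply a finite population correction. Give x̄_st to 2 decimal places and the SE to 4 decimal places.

x̄_st = Σ W_h x̄_h = (180·2.23 + 420·2.62)/600 = 2.50300
V̂(x̄_st) = Σ W_h² s_h²/n_h, with W_h = N_h/N and N = 600:
  stratum 1: (180/600)²·0.7²/29 = 0.00152069
  stratum 2: (420/600)²·0.5²/26 = 0.00471154
V̂(x̄_st) = 0.00623223
SE(x̄_st) = √0.00623223 = 0.0789445

x̄_st ≈ 2.50, SE ≈ 0.0789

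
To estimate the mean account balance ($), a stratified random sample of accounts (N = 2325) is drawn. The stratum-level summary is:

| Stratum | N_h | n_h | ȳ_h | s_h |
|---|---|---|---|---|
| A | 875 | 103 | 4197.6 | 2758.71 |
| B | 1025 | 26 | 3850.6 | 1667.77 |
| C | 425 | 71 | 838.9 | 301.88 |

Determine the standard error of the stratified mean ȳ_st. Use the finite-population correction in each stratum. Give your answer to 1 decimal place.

V̂(ȳ_st) = Σ W_h² (1 − n_h/N_h) s_h²/n_h, with W_h = N_h/N and N = 2325:
  stratum A: (875/2325)²·(1 − 103/875)·2758.71²/103 = 9233.24
  stratum B: (1025/2325)²·(1 − 26/1025)·1667.77²/26 = 20264.8
  stratum C: (425/2325)²·(1 − 71/425)·301.88²/71 = 35.7237
V̂(ȳ_st) = 29533.8
SE(ȳ_st) = √29533.8 = 171.854

SE(ȳ_st) ≈ 171.9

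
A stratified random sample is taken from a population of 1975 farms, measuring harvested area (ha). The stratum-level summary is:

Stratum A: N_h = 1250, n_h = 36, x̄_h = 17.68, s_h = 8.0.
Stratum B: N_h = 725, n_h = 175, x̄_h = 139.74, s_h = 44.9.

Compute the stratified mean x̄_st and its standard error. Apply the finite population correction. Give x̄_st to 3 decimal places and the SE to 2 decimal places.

x̄_st = Σ W_h x̄_h = (1250·17.68 + 725·139.74)/1975 = 62.48684
V̂(x̄_st) = Σ W_h² (1 − n_h/N_h) s_h²/n_h, with W_h = N_h/N and N = 1975:
  stratum A: (1250/1975)²·(1 − 36/1250)·8.0²/36 = 0.691627
  stratum B: (725/1975)²·(1 − 175/725)·44.9²/175 = 1.17766
V̂(x̄_st) = 1.86929
SE(x̄_st) = √1.86929 = 1.36722

x̄_st ≈ 62.487, SE ≈ 1.37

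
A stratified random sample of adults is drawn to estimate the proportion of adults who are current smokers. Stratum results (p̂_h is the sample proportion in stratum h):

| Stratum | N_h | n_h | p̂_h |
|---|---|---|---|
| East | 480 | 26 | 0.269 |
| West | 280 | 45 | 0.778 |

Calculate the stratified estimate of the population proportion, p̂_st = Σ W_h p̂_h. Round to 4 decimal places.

p̂_st ≈ 0.4565

N = 760; stratum weights W_h = N_h/N.
p̂_st = Σ W_h p̂_h = (480·0.269 + 280·0.778)/760 = 0.45653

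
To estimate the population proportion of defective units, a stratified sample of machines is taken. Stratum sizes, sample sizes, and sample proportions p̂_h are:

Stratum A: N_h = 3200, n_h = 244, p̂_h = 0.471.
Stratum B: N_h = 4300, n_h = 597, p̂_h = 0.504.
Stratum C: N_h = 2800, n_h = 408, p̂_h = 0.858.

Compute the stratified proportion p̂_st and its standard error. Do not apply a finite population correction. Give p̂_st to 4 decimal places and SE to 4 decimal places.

N = 10300; stratum weights W_h = N_h/N.
p̂_st = Σ W_h p̂_h = (3200·0.471 + 4300·0.504 + 2800·0.858)/10300 = 0.58998
V̂(p̂_st) = Σ W_h² p̂_h(1−p̂_h)/(n_h−1):
  stratum A: (3200/10300)²·0.471·0.529/243 = 9.89682e-05
  stratum B: (4300/10300)²·0.504·0.496/596 = 7.31019e-05
  stratum C: (2800/10300)²·0.858·0.142/407 = 2.21219e-05
V̂(p̂_st) = 0.000194192; SE = √V̂ = 0.0139353

p̂_st ≈ 0.5900, SE ≈ 0.0139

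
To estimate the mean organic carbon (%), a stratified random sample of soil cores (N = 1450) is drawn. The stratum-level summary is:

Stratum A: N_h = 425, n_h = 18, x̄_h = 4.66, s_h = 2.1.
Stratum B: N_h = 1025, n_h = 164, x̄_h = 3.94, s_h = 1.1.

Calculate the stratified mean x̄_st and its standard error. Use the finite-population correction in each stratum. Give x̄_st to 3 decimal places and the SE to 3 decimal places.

x̄_st = Σ W_h x̄_h = (425·4.66 + 1025·3.94)/1450 = 4.15103
V̂(x̄_st) = Σ W_h² (1 − n_h/N_h) s_h²/n_h, with W_h = N_h/N and N = 1450:
  stratum A: (425/1450)²·(1 − 18/425)·2.1²/18 = 0.0201564
  stratum B: (1025/1450)²·(1 − 164/1025)·1.1²/164 = 0.00309694
V̂(x̄_st) = 0.0232534
SE(x̄_st) = √0.0232534 = 0.152491

x̄_st ≈ 4.151, SE ≈ 0.152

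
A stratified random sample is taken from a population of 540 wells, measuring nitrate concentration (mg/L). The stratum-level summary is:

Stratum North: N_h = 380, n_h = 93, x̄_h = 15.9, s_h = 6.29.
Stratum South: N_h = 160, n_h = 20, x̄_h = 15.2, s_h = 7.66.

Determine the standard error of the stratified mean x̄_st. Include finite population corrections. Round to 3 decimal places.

V̂(x̄_st) = Σ W_h² (1 − n_h/N_h) s_h²/n_h, with W_h = N_h/N and N = 540:
  stratum North: (380/540)²·(1 − 93/380)·6.29²/93 = 0.15911
  stratum South: (160/540)²·(1 − 20/160)·7.66²/20 = 0.225366
V̂(x̄_st) = 0.384475
SE(x̄_st) = √0.384475 = 0.620061

SE(x̄_st) ≈ 0.620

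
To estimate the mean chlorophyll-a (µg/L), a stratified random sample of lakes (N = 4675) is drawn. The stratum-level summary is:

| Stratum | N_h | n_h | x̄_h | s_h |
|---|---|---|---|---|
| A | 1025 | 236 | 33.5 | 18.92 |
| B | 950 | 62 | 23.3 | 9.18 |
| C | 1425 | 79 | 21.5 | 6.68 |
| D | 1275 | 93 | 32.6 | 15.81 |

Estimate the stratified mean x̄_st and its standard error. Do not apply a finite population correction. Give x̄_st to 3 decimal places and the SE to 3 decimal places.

x̄_st = Σ W_h x̄_h = (1025·33.5 + 950·23.3 + 1425·21.5 + 1275·32.6)/4675 = 27.52406
V̂(x̄_st) = Σ W_h² s_h²/n_h, with W_h = N_h/N and N = 4675:
  stratum A: (1025/4675)²·18.92²/236 = 0.0729146
  stratum B: (950/4675)²·9.18²/62 = 0.0561278
  stratum C: (1425/4675)²·6.68²/79 = 0.0524798
  stratum D: (1275/4675)²·15.81²/93 = 0.199912
V̂(x̄_st) = 0.381434
SE(x̄_st) = √0.381434 = 0.617603

x̄_st ≈ 27.524, SE ≈ 0.618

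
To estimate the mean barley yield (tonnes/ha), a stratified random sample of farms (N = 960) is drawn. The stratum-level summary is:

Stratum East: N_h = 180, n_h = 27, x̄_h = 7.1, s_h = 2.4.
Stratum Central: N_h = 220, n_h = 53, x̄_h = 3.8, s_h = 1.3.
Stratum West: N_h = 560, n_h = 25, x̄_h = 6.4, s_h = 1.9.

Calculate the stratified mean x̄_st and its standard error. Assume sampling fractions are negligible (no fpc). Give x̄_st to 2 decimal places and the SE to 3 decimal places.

x̄_st ≈ 5.94, SE ≈ 0.241

x̄_st = Σ W_h x̄_h = (180·7.1 + 220·3.8 + 560·6.4)/960 = 5.93542
V̂(x̄_st) = Σ W_h² s_h²/n_h, with W_h = N_h/N and N = 960:
  stratum East: (180/960)²·2.4²/27 = 0.0075
  stratum Central: (220/960)²·1.3²/53 = 0.00167461
  stratum West: (560/960)²·1.9²/25 = 0.0491361
V̂(x̄_st) = 0.0583107
SE(x̄_st) = √0.0583107 = 0.241476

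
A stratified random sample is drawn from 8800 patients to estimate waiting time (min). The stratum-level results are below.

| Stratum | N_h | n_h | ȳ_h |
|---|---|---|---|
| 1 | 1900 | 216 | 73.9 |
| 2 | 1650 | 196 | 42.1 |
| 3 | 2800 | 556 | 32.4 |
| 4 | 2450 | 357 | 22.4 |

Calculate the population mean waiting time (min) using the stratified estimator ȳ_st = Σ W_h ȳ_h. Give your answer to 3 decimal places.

ȳ_st ≈ 40.395

N = Σ N_h = 8800. Stratum weights W_h = N_h/N.
ȳ_st = (1900·73.9 + 1650·42.1 + 2800·32.4 + 2450·22.4) / 8800 = 40.39489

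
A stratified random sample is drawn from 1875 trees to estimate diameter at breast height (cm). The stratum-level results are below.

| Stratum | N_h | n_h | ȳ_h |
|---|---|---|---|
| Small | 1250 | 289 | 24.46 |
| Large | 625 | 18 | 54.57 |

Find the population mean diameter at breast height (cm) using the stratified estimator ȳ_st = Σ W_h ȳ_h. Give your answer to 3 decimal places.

ȳ_st ≈ 34.497

N = Σ N_h = 1875. Stratum weights W_h = N_h/N.
ȳ_st = (1250·24.46 + 625·54.57) / 1875 = 34.49667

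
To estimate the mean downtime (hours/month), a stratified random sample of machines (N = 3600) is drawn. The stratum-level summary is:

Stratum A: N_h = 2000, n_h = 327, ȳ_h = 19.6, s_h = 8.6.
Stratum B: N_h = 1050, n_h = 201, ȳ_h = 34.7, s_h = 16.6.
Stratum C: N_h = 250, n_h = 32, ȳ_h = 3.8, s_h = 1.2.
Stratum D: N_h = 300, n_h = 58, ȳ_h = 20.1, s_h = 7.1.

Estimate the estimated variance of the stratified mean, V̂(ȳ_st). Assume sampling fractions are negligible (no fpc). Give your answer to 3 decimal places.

V̂(ȳ_st) = Σ W_h² s_h²/n_h, with W_h = N_h/N and N = 3600:
  stratum A: (2000/3600)²·8.6²/327 = 0.0698078
  stratum B: (1050/3600)²·16.6²/201 = 0.116626
  stratum C: (250/3600)²·1.2²/32 = 0.000217014
  stratum D: (300/3600)²·7.1²/58 = 0.00603568
V̂(ȳ_st) = 0.192686

V̂(ȳ_st) ≈ 0.193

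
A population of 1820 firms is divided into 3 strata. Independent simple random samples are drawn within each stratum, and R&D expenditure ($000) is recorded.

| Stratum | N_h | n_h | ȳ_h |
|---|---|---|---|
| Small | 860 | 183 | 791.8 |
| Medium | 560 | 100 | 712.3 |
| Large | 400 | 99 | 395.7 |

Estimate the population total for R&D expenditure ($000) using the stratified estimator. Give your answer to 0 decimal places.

τ̂_st = Σ N_h ȳ_h = 860·791.8 + 560·712.3 + 400·395.7 = 1238116

τ̂_st ≈ 1238116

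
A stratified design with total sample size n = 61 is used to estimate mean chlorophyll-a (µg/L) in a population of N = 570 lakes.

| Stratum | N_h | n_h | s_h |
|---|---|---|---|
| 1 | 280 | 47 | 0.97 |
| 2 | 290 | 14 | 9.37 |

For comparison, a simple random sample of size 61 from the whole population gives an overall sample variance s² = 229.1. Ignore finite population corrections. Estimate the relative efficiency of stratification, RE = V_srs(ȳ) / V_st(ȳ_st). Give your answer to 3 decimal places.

RE ≈ 2.307

V̂(ȳ_st) = Σ W_h² s_h²/n_h, with W_h = N_h/N and N = 570:
  stratum 1: (280/570)²·0.97²/47 = 0.00483072
  stratum 2: (290/570)²·9.37²/14 = 1.62329
V_st = 1.62813
V_srs = s²/n = 229.1/61 = 3.75574
Relative efficiency = V_srs / V_st = 3.75574/1.62813 = 2.3068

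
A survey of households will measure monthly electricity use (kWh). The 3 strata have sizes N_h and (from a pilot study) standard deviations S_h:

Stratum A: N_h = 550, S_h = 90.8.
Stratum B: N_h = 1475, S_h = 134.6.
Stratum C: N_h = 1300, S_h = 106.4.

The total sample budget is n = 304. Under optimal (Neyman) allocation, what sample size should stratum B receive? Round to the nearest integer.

Neyman allocation: n_h = n · N_h S_h / Σ N_i S_i, with n = 304.
  stratum A: N_h·S_h = 550·90.8 = 49940.00
  stratum B: N_h·S_h = 1475·134.6 = 198535.00
  stratum C: N_h·S_h = 1300·106.4 = 138320.00
Σ N_h S_h = 386795.00
n for stratum B = 304·198535.00/386795.00 = 156.038 → 156

156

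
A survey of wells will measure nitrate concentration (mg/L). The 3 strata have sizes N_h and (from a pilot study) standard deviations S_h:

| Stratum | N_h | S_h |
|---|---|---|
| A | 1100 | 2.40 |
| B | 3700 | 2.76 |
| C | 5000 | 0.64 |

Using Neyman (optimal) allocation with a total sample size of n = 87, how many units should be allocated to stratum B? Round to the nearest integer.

55

Neyman allocation: n_h = n · N_h S_h / Σ N_i S_i, with n = 87.
  stratum A: N_h·S_h = 1100·2.40 = 2640.00
  stratum B: N_h·S_h = 3700·2.76 = 10212.00
  stratum C: N_h·S_h = 5000·0.64 = 3200.00
Σ N_h S_h = 16052.00
n for stratum B = 87·10212.00/16052.00 = 55.348 → 55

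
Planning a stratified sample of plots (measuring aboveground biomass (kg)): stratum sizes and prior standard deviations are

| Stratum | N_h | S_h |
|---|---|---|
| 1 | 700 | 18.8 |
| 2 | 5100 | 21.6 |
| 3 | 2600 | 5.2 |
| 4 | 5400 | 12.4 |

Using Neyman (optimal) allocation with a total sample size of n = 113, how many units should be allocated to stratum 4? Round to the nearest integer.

37

Neyman allocation: n_h = n · N_h S_h / Σ N_i S_i, with n = 113.
  stratum 1: N_h·S_h = 700·18.8 = 13160.00
  stratum 2: N_h·S_h = 5100·21.6 = 110160.00
  stratum 3: N_h·S_h = 2600·5.2 = 13520.00
  stratum 4: N_h·S_h = 5400·12.4 = 66960.00
Σ N_h S_h = 203800.00
n for stratum 4 = 113·66960.00/203800.00 = 37.127 → 37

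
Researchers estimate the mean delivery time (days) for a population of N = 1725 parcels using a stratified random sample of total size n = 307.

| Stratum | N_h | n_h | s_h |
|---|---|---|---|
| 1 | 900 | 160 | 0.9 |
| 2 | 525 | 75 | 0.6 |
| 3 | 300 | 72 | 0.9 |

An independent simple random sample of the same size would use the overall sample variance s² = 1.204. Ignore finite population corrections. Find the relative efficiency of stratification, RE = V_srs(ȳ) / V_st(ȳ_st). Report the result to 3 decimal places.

RE ≈ 1.813

V̂(ȳ_st) = Σ W_h² s_h²/n_h, with W_h = N_h/N and N = 1725:
  stratum 1: (900/1725)²·0.9²/160 = 0.00137807
  stratum 2: (525/1725)²·0.6²/75 = 0.000444612
  stratum 3: (300/1725)²·0.9²/72 = 0.000340265
V_st = 0.00216295
V_srs = s²/n = 1.204/307 = 0.00392182
Relative efficiency = V_srs / V_st = 0.00392182/0.00216295 = 1.8132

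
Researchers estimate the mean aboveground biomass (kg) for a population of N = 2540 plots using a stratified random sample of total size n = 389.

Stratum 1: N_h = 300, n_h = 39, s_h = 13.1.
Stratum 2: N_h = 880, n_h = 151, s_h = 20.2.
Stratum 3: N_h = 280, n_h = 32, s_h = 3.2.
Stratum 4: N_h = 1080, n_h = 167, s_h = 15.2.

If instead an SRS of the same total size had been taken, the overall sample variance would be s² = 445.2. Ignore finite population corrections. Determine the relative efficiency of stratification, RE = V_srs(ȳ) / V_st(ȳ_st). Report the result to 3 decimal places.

V̂(ȳ_st) = Σ W_h² s_h²/n_h, with W_h = N_h/N and N = 2540:
  stratum 1: (300/2540)²·13.1²/39 = 0.0613837
  stratum 2: (880/2540)²·20.2²/151 = 0.324357
  stratum 3: (280/2540)²·3.2²/32 = 0.00388865
  stratum 4: (1080/2540)²·15.2²/167 = 0.250121
V_st = 0.639751
V_srs = s²/n = 445.2/389 = 1.14447
Relative efficiency = V_srs / V_st = 1.14447/0.639751 = 1.7889

RE ≈ 1.789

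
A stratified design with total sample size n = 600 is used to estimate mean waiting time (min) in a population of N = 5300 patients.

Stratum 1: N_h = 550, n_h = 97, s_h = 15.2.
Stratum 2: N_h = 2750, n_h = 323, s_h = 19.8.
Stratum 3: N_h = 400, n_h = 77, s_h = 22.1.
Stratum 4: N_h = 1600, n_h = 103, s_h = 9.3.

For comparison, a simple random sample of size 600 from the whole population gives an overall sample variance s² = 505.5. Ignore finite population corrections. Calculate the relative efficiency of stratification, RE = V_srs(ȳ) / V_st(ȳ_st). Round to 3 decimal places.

RE ≈ 1.812

V̂(ȳ_st) = Σ W_h² s_h²/n_h, with W_h = N_h/N and N = 5300:
  stratum 1: (550/5300)²·15.2²/97 = 0.0256501
  stratum 2: (2750/5300)²·19.8²/323 = 0.326769
  stratum 3: (400/5300)²·22.1²/77 = 0.0361295
  stratum 4: (1600/5300)²·9.3²/103 = 0.0765274
V_st = 0.465076
V_srs = s²/n = 505.5/600 = 0.8425
Relative efficiency = V_srs / V_st = 0.8425/0.465076 = 1.8115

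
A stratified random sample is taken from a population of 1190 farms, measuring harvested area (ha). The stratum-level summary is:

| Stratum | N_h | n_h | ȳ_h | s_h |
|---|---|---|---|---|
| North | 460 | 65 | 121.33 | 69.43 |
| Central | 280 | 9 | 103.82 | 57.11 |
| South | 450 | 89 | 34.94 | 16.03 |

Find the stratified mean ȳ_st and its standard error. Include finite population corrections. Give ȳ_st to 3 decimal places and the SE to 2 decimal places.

ȳ_st ≈ 84.542, SE ≈ 5.41

ȳ_st = Σ W_h ȳ_h = (460·121.33 + 280·103.82 + 450·34.94)/1190 = 84.54151
V̂(ȳ_st) = Σ W_h² (1 − n_h/N_h) s_h²/n_h, with W_h = N_h/N and N = 1190:
  stratum North: (460/1190)²·(1 − 65/460)·69.43²/65 = 9.51573
  stratum Central: (280/1190)²·(1 − 9/280)·57.11²/9 = 19.4185
  stratum South: (450/1190)²·(1 − 89/450)·16.03²/89 = 0.33121
V̂(ȳ_st) = 29.2654
SE(ȳ_st) = √29.2654 = 5.40975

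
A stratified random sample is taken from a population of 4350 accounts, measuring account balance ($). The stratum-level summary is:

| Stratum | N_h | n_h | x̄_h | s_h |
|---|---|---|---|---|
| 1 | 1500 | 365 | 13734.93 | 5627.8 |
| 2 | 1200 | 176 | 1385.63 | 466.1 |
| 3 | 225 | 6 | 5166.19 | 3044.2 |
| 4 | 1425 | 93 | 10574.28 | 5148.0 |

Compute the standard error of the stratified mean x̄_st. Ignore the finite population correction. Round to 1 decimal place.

SE(x̄_st) ≈ 212.4

V̂(x̄_st) = Σ W_h² s_h²/n_h, with W_h = N_h/N and N = 4350:
  stratum 1: (1500/4350)²·5627.8²/365 = 10317.8
  stratum 2: (1200/4350)²·466.1²/176 = 93.9354
  stratum 3: (225/4350)²·3044.2²/6 = 4132.2
  stratum 4: (1425/4350)²·5148.0²/93 = 30580.6
V̂(x̄_st) = 45124.5
SE(x̄_st) = √45124.5 = 212.425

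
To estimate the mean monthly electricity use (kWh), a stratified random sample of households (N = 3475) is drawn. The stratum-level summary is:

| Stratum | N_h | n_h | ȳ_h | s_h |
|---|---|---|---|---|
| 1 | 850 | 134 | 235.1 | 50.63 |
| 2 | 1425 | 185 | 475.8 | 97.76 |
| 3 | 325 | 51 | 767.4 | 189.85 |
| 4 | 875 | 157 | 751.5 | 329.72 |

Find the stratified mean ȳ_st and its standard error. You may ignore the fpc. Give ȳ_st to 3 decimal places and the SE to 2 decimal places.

ȳ_st = Σ W_h ȳ_h = (850·235.1 + 1425·475.8 + 325·767.4 + 875·751.5)/3475 = 513.61655
V̂(ȳ_st) = Σ W_h² s_h²/n_h, with W_h = N_h/N and N = 3475:
  stratum 1: (850/3475)²·50.63²/134 = 1.14456
  stratum 2: (1425/3475)²·97.76²/185 = 8.68702
  stratum 3: (325/3475)²·189.85²/51 = 6.1817
  stratum 4: (875/3475)²·329.72²/157 = 43.9033
V̂(ȳ_st) = 59.9166
SE(ȳ_st) = √59.9166 = 7.74058

ȳ_st ≈ 513.617, SE ≈ 7.74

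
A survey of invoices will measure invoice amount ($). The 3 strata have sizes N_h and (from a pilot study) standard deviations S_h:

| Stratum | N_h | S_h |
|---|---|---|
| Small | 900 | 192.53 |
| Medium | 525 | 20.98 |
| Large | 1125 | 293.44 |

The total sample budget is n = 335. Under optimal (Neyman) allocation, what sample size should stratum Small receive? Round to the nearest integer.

Neyman allocation: n_h = n · N_h S_h / Σ N_i S_i, with n = 335.
  stratum Small: N_h·S_h = 900·192.53 = 173277.00
  stratum Medium: N_h·S_h = 525·20.98 = 11014.50
  stratum Large: N_h·S_h = 1125·293.44 = 330120.00
Σ N_h S_h = 514411.50
n for stratum Small = 335·173277.00/514411.50 = 112.843 → 113

113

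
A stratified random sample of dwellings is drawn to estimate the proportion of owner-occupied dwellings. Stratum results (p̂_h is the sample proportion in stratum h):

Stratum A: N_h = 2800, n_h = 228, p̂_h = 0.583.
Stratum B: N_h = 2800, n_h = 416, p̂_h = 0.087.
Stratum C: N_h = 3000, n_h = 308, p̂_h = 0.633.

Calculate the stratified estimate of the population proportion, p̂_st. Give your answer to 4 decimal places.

N = 8600; stratum weights W_h = N_h/N.
p̂_st = Σ W_h p̂_h = (2800·0.583 + 2800·0.087 + 3000·0.633)/8600 = 0.43895

p̂_st ≈ 0.4390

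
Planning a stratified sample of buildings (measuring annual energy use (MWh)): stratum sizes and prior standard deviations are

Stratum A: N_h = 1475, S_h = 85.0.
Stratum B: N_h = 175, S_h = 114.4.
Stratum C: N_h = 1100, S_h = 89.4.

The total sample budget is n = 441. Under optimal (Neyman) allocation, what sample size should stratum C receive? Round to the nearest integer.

178

Neyman allocation: n_h = n · N_h S_h / Σ N_i S_i, with n = 441.
  stratum A: N_h·S_h = 1475·85.0 = 125375.00
  stratum B: N_h·S_h = 175·114.4 = 20020.00
  stratum C: N_h·S_h = 1100·89.4 = 98340.00
Σ N_h S_h = 243735.00
n for stratum C = 441·98340.00/243735.00 = 177.931 → 178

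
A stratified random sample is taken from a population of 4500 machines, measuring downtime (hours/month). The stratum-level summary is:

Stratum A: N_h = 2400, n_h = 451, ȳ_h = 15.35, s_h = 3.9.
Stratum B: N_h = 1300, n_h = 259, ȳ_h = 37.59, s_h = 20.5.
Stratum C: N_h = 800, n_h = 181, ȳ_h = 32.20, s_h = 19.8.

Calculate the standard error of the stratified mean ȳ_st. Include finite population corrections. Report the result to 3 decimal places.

SE(ȳ_st) ≈ 0.411

V̂(ȳ_st) = Σ W_h² (1 − n_h/N_h) s_h²/n_h, with W_h = N_h/N and N = 4500:
  stratum A: (2400/4500)²·(1 − 451/2400)·3.9²/451 = 0.00779024
  stratum B: (1300/4500)²·(1 − 259/1300)·20.5²/259 = 0.108437
  stratum C: (800/4500)²·(1 − 181/800)·19.8²/181 = 0.0529672
V̂(ȳ_st) = 0.169194
SE(ȳ_st) = √0.169194 = 0.411332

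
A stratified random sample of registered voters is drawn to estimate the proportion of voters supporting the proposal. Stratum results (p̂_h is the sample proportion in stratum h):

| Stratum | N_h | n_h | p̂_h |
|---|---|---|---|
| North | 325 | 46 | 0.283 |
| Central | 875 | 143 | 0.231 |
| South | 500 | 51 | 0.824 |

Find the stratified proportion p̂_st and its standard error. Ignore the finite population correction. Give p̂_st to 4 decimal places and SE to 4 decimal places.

p̂_st ≈ 0.4154, SE ≈ 0.0273

N = 1700; stratum weights W_h = N_h/N.
p̂_st = Σ W_h p̂_h = (325·0.283 + 875·0.231 + 500·0.824)/1700 = 0.41535
V̂(p̂_st) = Σ W_h² p̂_h(1−p̂_h)/(n_h−1):
  stratum North: (325/1700)²·0.283·0.717/45 = 0.000164802
  stratum Central: (875/1700)²·0.231·0.769/142 = 0.000331412
  stratum South: (500/1700)²·0.824·0.176/50 = 0.000250907
V̂(p̂_st) = 0.00074712; SE = √V̂ = 0.0273335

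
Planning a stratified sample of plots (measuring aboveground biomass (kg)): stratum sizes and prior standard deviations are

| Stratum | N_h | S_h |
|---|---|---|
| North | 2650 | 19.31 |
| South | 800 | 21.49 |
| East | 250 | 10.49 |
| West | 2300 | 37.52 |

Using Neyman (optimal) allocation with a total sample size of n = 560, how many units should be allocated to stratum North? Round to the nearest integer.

Neyman allocation: n_h = n · N_h S_h / Σ N_i S_i, with n = 560.
  stratum North: N_h·S_h = 2650·19.31 = 51171.50
  stratum South: N_h·S_h = 800·21.49 = 17192.00
  stratum East: N_h·S_h = 250·10.49 = 2622.50
  stratum West: N_h·S_h = 2300·37.52 = 86296.00
Σ N_h S_h = 157282.00
n for stratum North = 560·51171.50/157282.00 = 182.195 → 182

182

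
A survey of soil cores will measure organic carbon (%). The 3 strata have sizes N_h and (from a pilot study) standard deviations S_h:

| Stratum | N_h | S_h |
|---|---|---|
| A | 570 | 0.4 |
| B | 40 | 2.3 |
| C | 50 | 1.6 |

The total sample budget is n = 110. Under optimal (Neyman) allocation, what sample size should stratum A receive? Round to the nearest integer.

Neyman allocation: n_h = n · N_h S_h / Σ N_i S_i, with n = 110.
  stratum A: N_h·S_h = 570·0.4 = 228.00
  stratum B: N_h·S_h = 40·2.3 = 92.00
  stratum C: N_h·S_h = 50·1.6 = 80.00
Σ N_h S_h = 400.00
n for stratum A = 110·228.00/400.00 = 62.700 → 63

63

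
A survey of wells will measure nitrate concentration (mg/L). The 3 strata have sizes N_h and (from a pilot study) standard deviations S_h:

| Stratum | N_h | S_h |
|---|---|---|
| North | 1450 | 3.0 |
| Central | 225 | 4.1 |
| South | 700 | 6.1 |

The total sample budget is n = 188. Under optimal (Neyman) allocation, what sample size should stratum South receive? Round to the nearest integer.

84

Neyman allocation: n_h = n · N_h S_h / Σ N_i S_i, with n = 188.
  stratum North: N_h·S_h = 1450·3.0 = 4350.00
  stratum Central: N_h·S_h = 225·4.1 = 922.50
  stratum South: N_h·S_h = 700·6.1 = 4270.00
Σ N_h S_h = 9542.50
n for stratum South = 188·4270.00/9542.50 = 84.125 → 84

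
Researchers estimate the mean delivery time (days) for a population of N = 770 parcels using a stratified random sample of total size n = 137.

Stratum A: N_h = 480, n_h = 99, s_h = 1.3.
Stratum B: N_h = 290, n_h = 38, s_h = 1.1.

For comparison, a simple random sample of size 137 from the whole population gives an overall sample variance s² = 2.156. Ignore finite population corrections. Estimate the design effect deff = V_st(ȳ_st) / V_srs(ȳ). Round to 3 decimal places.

V̂(ȳ_st) = Σ W_h² s_h²/n_h, with W_h = N_h/N and N = 770:
  stratum A: (480/770)²·1.3²/99 = 0.00663365
  stratum B: (290/770)²·1.1²/38 = 0.00451665
V_st = 0.0111503
V_srs = s²/n = 2.156/137 = 0.0157372
deff = V_st / V_srs = 0.0111503/0.0157372 = 0.7085

deff ≈ 0.709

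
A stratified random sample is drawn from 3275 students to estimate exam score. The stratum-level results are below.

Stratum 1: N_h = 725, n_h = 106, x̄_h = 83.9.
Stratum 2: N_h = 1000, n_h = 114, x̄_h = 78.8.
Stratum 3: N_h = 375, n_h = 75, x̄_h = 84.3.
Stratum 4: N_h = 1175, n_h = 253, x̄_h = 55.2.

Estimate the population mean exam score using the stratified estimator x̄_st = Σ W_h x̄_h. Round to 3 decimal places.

N = Σ N_h = 3275. Stratum weights W_h = N_h/N.
x̄_st = (725·83.9 + 1000·78.8 + 375·84.3 + 1175·55.2) / 3275 = 72.09160

x̄_st ≈ 72.092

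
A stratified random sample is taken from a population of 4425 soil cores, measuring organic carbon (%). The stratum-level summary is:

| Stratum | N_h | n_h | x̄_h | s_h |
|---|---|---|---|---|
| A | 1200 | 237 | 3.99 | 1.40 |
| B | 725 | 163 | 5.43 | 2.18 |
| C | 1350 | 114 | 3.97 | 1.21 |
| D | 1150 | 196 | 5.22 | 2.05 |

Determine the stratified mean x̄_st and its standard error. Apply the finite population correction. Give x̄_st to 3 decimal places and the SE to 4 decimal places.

x̄_st ≈ 4.539, SE ≈ 0.0582

x̄_st = Σ W_h x̄_h = (1200·3.99 + 725·5.43 + 1350·3.97 + 1150·5.22)/4425 = 4.53949
V̂(x̄_st) = Σ W_h² (1 − n_h/N_h) s_h²/n_h, with W_h = N_h/N and N = 4425:
  stratum A: (1200/4425)²·(1 − 237/1200)·1.40²/237 = 0.000488077
  stratum B: (725/4425)²·(1 − 163/725)·2.18²/163 = 0.000606699
  stratum C: (1350/4425)²·(1 − 114/1350)·1.21²/114 = 0.00109444
  stratum D: (1150/4425)²·(1 − 196/1150)·2.05²/196 = 0.00120135
V̂(x̄_st) = 0.00339057
SE(x̄_st) = √0.00339057 = 0.0582286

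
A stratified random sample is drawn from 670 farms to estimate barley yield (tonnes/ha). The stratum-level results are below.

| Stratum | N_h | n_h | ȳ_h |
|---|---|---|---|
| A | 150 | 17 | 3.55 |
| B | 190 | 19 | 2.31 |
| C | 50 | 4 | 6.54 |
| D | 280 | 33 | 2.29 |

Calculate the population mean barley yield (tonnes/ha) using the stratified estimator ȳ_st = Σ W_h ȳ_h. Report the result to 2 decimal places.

N = Σ N_h = 670. Stratum weights W_h = N_h/N.
ȳ_st = (150·3.55 + 190·2.31 + 50·6.54 + 280·2.29) / 670 = 2.8949

ȳ_st ≈ 2.89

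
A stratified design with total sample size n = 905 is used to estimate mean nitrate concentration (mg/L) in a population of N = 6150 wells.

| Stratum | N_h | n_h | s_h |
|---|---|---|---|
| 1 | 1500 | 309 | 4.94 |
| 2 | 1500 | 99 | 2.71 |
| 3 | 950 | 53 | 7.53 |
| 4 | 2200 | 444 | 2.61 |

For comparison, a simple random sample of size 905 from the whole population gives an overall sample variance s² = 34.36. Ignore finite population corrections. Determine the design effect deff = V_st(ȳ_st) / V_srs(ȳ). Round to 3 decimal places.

deff ≈ 0.964

V̂(ȳ_st) = Σ W_h² s_h²/n_h, with W_h = N_h/N and N = 6150:
  stratum 1: (1500/6150)²·4.94²/309 = 0.00469816
  stratum 2: (1500/6150)²·2.71²/99 = 0.00441302
  stratum 3: (950/6150)²·7.53²/53 = 0.0255277
  stratum 4: (2200/6150)²·2.61²/444 = 0.00196333
V_st = 0.0366022
V_srs = s²/n = 34.36/905 = 0.0379669
deff = V_st / V_srs = 0.0366022/0.0379669 = 0.9641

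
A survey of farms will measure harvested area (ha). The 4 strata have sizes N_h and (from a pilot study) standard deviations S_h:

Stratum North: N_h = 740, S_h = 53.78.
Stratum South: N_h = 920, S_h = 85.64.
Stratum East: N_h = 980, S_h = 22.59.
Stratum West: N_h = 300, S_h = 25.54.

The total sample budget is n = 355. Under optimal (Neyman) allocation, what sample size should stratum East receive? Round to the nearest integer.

53

Neyman allocation: n_h = n · N_h S_h / Σ N_i S_i, with n = 355.
  stratum North: N_h·S_h = 740·53.78 = 39797.20
  stratum South: N_h·S_h = 920·85.64 = 78788.80
  stratum East: N_h·S_h = 980·22.59 = 22138.20
  stratum West: N_h·S_h = 300·25.54 = 7662.00
Σ N_h S_h = 148386.20
n for stratum East = 355·22138.20/148386.20 = 52.964 → 53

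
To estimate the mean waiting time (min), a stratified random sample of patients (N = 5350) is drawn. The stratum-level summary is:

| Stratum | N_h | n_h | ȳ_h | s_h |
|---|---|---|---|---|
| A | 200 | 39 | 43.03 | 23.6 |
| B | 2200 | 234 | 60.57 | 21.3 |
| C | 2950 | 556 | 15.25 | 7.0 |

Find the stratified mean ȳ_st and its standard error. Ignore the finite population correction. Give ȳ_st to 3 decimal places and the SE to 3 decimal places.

ȳ_st = Σ W_h ȳ_h = (200·43.03 + 2200·60.57 + 2950·15.25)/5350 = 34.92477
V̂(ȳ_st) = Σ W_h² s_h²/n_h, with W_h = N_h/N and N = 5350:
  stratum A: (200/5350)²·23.6²/39 = 0.0199578
  stratum B: (2200/5350)²·21.3²/234 = 0.327854
  stratum C: (2950/5350)²·7.0²/556 = 0.0267952
V̂(ȳ_st) = 0.374608
SE(ȳ_st) = √0.374608 = 0.612052

ȳ_st ≈ 34.925, SE ≈ 0.612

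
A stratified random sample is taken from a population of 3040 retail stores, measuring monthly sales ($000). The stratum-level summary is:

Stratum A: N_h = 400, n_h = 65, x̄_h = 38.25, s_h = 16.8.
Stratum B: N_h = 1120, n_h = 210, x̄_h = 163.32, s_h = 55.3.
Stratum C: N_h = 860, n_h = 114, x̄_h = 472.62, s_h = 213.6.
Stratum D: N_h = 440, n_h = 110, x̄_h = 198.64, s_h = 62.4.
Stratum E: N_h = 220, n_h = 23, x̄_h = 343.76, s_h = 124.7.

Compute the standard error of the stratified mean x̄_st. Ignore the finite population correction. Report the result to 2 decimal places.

V̂(x̄_st) = Σ W_h² s_h²/n_h, with W_h = N_h/N and N = 3040:
  stratum A: (400/3040)²·16.8²/65 = 0.0751758
  stratum B: (1120/3040)²·55.3²/210 = 1.9766
  stratum C: (860/3040)²·213.6²/114 = 32.0293
  stratum D: (440/3040)²·62.4²/110 = 0.74154
  stratum E: (220/3040)²·124.7²/23 = 3.54082
V̂(x̄_st) = 38.3634
SE(x̄_st) = √38.3634 = 6.19382

SE(x̄_st) ≈ 6.19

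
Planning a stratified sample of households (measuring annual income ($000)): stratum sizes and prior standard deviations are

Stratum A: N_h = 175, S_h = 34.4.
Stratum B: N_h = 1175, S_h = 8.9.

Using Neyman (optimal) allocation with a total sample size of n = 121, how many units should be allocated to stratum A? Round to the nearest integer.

44

Neyman allocation: n_h = n · N_h S_h / Σ N_i S_i, with n = 121.
  stratum A: N_h·S_h = 175·34.4 = 6020.00
  stratum B: N_h·S_h = 1175·8.9 = 10457.50
Σ N_h S_h = 16477.50
n for stratum A = 121·6020.00/16477.50 = 44.207 → 44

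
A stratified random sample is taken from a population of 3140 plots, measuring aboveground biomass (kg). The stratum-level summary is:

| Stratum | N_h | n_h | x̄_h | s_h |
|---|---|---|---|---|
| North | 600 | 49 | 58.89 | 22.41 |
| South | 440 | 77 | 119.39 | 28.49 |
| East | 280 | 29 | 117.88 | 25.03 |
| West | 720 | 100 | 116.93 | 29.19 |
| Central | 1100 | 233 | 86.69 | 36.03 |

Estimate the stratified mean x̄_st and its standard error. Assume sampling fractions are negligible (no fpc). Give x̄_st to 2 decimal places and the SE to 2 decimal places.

x̄_st ≈ 95.68, SE ≈ 1.37

x̄_st = Σ W_h x̄_h = (600·58.89 + 440·119.39 + 280·117.88 + 720·116.93 + 1100·86.69)/3140 = 95.67535
V̂(x̄_st) = Σ W_h² s_h²/n_h, with W_h = N_h/N and N = 3140:
  stratum North: (600/3140)²·22.41²/49 = 0.374223
  stratum South: (440/3140)²·28.49²/77 = 0.206986
  stratum East: (280/3140)²·25.03²/29 = 0.171783
  stratum West: (720/3140)²·29.19²/100 = 0.447996
  stratum Central: (1100/3140)²·36.03²/233 = 0.683752
V̂(x̄_st) = 1.88474
SE(x̄_st) = √1.88474 = 1.37286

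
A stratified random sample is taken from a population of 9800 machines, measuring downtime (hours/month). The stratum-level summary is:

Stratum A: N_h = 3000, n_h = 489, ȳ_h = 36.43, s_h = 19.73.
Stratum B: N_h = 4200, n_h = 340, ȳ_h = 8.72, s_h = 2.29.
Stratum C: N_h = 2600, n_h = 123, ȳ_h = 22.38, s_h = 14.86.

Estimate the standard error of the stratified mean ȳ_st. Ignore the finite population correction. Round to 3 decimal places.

SE(ȳ_st) ≈ 0.451

V̂(ȳ_st) = Σ W_h² s_h²/n_h, with W_h = N_h/N and N = 9800:
  stratum A: (3000/9800)²·19.73²/489 = 0.0745995
  stratum B: (4200/9800)²·2.29²/340 = 0.00283295
  stratum C: (2600/9800)²·14.86²/123 = 0.126365
V̂(ȳ_st) = 0.203797
SE(ȳ_st) = √0.203797 = 0.451439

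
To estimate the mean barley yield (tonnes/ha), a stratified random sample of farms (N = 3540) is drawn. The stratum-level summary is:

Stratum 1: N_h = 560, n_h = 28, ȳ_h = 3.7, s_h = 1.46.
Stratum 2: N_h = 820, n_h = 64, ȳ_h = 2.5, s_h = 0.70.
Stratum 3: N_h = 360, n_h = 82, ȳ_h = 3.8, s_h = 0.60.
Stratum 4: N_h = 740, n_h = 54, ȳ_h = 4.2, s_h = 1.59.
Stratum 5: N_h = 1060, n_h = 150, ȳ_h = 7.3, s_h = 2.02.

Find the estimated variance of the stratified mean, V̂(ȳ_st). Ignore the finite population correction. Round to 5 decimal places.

V̂(ȳ_st) = Σ W_h² s_h²/n_h, with W_h = N_h/N and N = 3540:
  stratum 1: (560/3540)²·1.46²/28 = 0.0019051
  stratum 2: (820/3540)²·0.70²/64 = 0.000410806
  stratum 3: (360/3540)²·0.60²/82 = 4.54033e-05
  stratum 4: (740/3540)²·1.59²/54 = 0.00204577
  stratum 5: (1060/3540)²·2.02²/150 = 0.00243903
V̂(ȳ_st) = 0.00684611

V̂(ȳ_st) ≈ 0.00685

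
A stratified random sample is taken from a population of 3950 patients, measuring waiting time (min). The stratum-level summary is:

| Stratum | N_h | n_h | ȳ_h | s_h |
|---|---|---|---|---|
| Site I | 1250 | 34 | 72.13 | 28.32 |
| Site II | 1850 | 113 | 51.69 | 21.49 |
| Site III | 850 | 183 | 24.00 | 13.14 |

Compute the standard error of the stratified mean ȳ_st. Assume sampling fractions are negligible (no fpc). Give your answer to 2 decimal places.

SE(ȳ_st) ≈ 1.82

V̂(ȳ_st) = Σ W_h² s_h²/n_h, with W_h = N_h/N and N = 3950:
  stratum Site I: (1250/3950)²·28.32²/34 = 2.36229
  stratum Site II: (1850/3950)²·21.49²/113 = 0.896486
  stratum Site III: (850/3950)²·13.14²/183 = 0.0436901
V̂(ȳ_st) = 3.30247
SE(ȳ_st) = √3.30247 = 1.81727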